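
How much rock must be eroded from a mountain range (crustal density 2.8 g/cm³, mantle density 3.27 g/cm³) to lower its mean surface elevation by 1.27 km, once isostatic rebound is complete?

Net drop Δ = e − u = e − e ρ_c/ρ_m = e (ρ_m − ρ_c)/ρ_m.
e = Δ ρ_m/(ρ_m − ρ_c) = 1.27 km × 3.27/0.47 = 8.84 km.

8.84 km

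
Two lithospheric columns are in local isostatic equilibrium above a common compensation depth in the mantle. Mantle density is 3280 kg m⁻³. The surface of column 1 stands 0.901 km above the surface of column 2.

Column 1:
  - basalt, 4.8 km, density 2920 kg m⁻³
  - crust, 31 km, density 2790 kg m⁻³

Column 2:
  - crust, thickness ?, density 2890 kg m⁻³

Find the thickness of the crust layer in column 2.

35.8 km

Take the compensation level at the base of the deeper column (depth z_c below the surface of column 1) and equate Σ ρ_i t_i down to z_c; mantle fills any gap and the z_c terms cancel.
Column 1: 4.8×2920 + 31×2790 + (z_c − 35.8)×3280
Column 2: 0.901×0 + x×2890 + (z_c − 0.901 − 0 − x)×3280
The z_c×3280 term appears on both sides and cancels. Collect the known terms of each column as K = Σ(ρt)_known − 3280 × (depth of known layers): K_1 = 100506 − 3280×35.8 = −16918; K_2 = 0 − 3280×(0.901 + 0) = −2955.28.
Balance: K_1 = K_2 − x×(3280 − 2890), so x = (K_2 − K_1)/(3280 − 2890) = 13962.7/390 = 35.8 km.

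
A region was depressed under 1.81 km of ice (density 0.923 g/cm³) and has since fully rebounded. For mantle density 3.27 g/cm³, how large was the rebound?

0.511 km

Removing the load lets mantle flow back in; uplift u satisfies ρ_ice t = ρ_m u.
u = t ρ_ice/ρ_m = 1.81 km × 0.923/3.27 = 0.511 km.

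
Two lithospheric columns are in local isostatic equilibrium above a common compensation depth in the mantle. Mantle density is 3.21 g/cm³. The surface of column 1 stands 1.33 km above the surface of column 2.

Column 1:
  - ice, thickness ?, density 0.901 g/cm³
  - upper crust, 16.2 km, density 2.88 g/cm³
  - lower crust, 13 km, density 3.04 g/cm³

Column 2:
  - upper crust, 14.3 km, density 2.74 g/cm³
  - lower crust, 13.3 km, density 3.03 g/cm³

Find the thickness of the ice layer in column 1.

2.52 km

Take the compensation level at the base of the deeper column (depth z_c below the surface of column 1) and equate Σ ρ_i t_i down to z_c; mantle fills any gap and the z_c terms cancel.
Column 1: x×0.901 + 16.2×2.88 + 13×3.04 + (z_c − 29.2 − x)×3.21
Column 2: 1.33×0 + 14.3×2.74 + 13.3×3.03 + (z_c − 1.33 − 27.6)×3.21
The z_c×3.21 term appears on both sides and cancels. Collect the known terms of each column as K = Σ(ρt)_known − 3.21 × (depth of known layers): K_1 = 86.176 − 3.21×29.2 = −7.556; K_2 = 79.481 − 3.21×(1.33 + 27.6) = −13.3843.
Balance: K_1 − x×(3.21 − 0.901) = K_2, so x = (K_1 − K_2)/(3.21 − 0.901) = 5.8283/2.309 = 2.52 km.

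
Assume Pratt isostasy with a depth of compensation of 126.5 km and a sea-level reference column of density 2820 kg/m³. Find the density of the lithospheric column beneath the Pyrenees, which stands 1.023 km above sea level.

2800 kg/m³

Pratt balance: ρ_ref D = ρ (D + h).
ρ = ρ_ref D/(D + h) = 2820 × 126.5 km/(126.5 km + 1.023 km) = 2800 kg/m³.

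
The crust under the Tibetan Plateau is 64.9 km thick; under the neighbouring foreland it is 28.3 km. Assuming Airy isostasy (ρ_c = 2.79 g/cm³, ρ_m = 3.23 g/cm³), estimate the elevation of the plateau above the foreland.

Excess crust Δ = 64.9 km − 28.3 km = 36.6 km, split between elevation h and root r with h + r = Δ.
Airy balance ρ_c h = (ρ_m − ρ_c) r gives r = h ρ_c/(ρ_m − ρ_c), so h (1 + ρ_c/(ρ_m − ρ_c)) = Δ, i.e. h = Δ (ρ_m − ρ_c)/ρ_m.
h = 36.6 km × 0.44/3.23 = 4.99 km.

4.99 km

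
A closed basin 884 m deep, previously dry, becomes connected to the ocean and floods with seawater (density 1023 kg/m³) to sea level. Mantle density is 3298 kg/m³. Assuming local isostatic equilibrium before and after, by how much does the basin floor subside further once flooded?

398 m

After flooding the water column is d + s deep. Its weight must equal the weight of mantle displaced by the extra subsidence s: (d + s) ρ_w = s ρ_m.
s = d ρ_w / (ρ_m − ρ_w) = 884 m × 1023/(3298 − 1023) = 398 m.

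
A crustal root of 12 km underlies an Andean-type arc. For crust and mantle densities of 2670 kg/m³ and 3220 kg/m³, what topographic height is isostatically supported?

By Archimedes' principle applied to the lithosphere: ρ_c h = (ρ_m − ρ_c) r.
h = r (ρ_m − ρ_c) / ρ_c = 12 km × (3220 − 2670) / 2670 = 2.47 km.

2.47 km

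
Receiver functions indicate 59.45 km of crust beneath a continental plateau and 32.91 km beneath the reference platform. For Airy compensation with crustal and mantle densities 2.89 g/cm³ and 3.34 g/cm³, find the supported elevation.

3.58 km

Excess crust Δ = 59.45 km − 32.91 km = 26.54 km, split between elevation h and root r with h + r = Δ.
Airy balance ρ_c h = (ρ_m − ρ_c) r gives r = h ρ_c/(ρ_m − ρ_c), so h (1 + ρ_c/(ρ_m − ρ_c)) = Δ, i.e. h = Δ (ρ_m − ρ_c)/ρ_m.
h = 26.54 km × 0.45/3.34 = 3.58 km.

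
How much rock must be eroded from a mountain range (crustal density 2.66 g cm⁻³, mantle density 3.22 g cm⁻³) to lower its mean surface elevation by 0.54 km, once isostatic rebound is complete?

Net drop Δ = e − u = e − e ρ_c/ρ_m = e (ρ_m − ρ_c)/ρ_m.
e = Δ ρ_m/(ρ_m − ρ_c) = 0.54 km × 3.22/0.56 = 3.1 km.

3.1 km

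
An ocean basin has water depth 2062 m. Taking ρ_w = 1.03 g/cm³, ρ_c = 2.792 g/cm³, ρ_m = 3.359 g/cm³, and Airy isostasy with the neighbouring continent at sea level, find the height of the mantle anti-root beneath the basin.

6410 m

By Archimedes' principle applied to the lithosphere: replacing crust with seawater at the top is compensated by replacing crust with mantle at the base: d (ρ_c − ρ_w) = a (ρ_m − ρ_c).
a = d (ρ_c − ρ_w)/(ρ_m − ρ_c) = 2062 m × 1.762/0.567 = 6410 m.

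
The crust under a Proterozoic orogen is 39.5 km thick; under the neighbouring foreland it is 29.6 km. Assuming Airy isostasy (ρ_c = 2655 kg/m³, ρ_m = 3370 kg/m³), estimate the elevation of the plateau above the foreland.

2.1 km

Excess crust Δ = 39.5 km − 29.6 km = 9.9 km, split between elevation h and root r with h + r = Δ.
Airy balance ρ_c h = (ρ_m − ρ_c) r gives r = h ρ_c/(ρ_m − ρ_c), so h (1 + ρ_c/(ρ_m − ρ_c)) = Δ, i.e. h = Δ (ρ_m − ρ_c)/ρ_m.
h = 9.9 km × 715/3370 = 2.1 km.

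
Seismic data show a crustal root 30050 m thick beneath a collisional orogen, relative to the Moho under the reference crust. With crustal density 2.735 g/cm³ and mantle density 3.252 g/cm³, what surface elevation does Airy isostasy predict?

By Archimedes' principle applied to the lithosphere: ρ_c h = (ρ_m − ρ_c) r.
h = r (ρ_m − ρ_c) / ρ_c = 30050 m × (3.252 − 2.735) / 2.735 = 5680 m.

5680 m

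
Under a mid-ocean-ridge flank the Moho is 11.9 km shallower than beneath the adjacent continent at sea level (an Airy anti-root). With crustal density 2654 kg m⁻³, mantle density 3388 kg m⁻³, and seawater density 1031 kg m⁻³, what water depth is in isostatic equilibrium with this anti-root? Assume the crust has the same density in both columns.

Replacing a thickness d of crust by seawater at the top must be balanced by replacing crust with mantle at the base: d (ρ_c − ρ_w) = a (ρ_m − ρ_c).
d = a (ρ_m − ρ_c)/(ρ_c − ρ_w) = 11.9 km × 734/1623 = 5.38 km.

5.38 km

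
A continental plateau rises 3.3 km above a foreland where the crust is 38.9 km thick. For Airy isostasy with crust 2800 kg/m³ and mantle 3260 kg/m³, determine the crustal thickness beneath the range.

62.3 km

Root depth r = h ρ_c / (ρ_m − ρ_c) = 3.3 km × 2800 / 460 = 20.09 km.
Total thickness = T + h + r = 38.9 km + 3.3 km + 20.09 km = 62.3 km.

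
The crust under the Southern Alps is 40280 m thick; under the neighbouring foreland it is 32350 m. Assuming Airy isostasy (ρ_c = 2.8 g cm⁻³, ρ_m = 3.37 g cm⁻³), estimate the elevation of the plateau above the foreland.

Excess crust Δ = 40280 m − 32350 m = 7930 m, split between elevation h and root r with h + r = Δ.
Airy balance ρ_c h = (ρ_m − ρ_c) r gives r = h ρ_c/(ρ_m − ρ_c), so h (1 + ρ_c/(ρ_m − ρ_c)) = Δ, i.e. h = Δ (ρ_m − ρ_c)/ρ_m.
h = 7930 m × 0.57/3.37 = 1340 m.

1340 m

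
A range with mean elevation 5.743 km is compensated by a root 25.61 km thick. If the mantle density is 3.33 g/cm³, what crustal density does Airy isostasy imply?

2.72 g/cm³

ρ_c h = (ρ_m − ρ_c) r → ρ_c (h + r) = ρ_m r → ρ_c = ρ_m r / (h + r).
ρ_c = 3.33 × 25.61 km / (5.743 km + 25.61 km) = 2.72 g/cm³.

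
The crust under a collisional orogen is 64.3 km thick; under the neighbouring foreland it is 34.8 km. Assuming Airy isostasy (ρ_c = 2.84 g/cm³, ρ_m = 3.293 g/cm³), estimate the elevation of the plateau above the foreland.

4.06 km

Excess crust Δ = 64.3 km − 34.8 km = 29.5 km, split between elevation h and root r with h + r = Δ.
Airy balance ρ_c h = (ρ_m − ρ_c) r gives r = h ρ_c/(ρ_m − ρ_c), so h (1 + ρ_c/(ρ_m − ρ_c)) = Δ, i.e. h = Δ (ρ_m − ρ_c)/ρ_m.
h = 29.5 km × 0.453/3.293 = 4.06 km.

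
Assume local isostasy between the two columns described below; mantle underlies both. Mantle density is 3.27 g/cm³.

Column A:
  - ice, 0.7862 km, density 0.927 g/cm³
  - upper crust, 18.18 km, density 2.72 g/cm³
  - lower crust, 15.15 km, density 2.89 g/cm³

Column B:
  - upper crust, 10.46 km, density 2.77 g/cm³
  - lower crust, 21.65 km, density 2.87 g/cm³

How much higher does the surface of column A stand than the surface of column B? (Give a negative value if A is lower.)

For any compensation level in the mantle, the mantle terms cancel and isostasy reduces to e = (Σt_A − Σt_B) − (Σ(ρt)_A − Σ(ρt)_B) / ρ_m.
Σt_A = 34.1162 km; Σt_B = 32.11 km; Σ(ρt)_A = 93.9619074; Σ(ρt)_B = 91.1097 (in km·g/cm³).
e = (34.1162 − 32.11) − (93.9619074 − 91.1097) / 3.27 = 1.13 km.

1.13 km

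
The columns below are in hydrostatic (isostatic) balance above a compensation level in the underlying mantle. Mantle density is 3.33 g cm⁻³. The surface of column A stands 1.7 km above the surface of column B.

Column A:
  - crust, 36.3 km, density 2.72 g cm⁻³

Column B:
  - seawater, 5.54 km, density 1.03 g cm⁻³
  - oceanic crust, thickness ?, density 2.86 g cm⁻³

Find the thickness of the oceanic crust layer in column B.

Take the compensation level at the base of the deeper column (depth z_c below the surface of column A) and equate Σ ρ_i t_i down to z_c; mantle fills any gap and the z_c terms cancel.
Column A: 36.3×2.72 + (z_c − 36.3)×3.33
Column B: 1.7×0 + 5.54×1.03 + x×2.86 + (z_c − 1.7 − 5.54 − x)×3.33
The z_c×3.33 term appears on both sides and cancels. Collect the known terms of each column as K = Σ(ρt)_known − 3.33 × (depth of known layers): K_A = 98.736 − 3.33×36.3 = −22.143; K_B = 5.7062 − 3.33×(1.7 + 5.54) = −18.403.
Balance: K_A = K_B − x×(3.33 − 2.86), so x = (K_B − K_A)/(3.33 − 2.86) = 3.74/0.47 = 7.96 km.

7.96 km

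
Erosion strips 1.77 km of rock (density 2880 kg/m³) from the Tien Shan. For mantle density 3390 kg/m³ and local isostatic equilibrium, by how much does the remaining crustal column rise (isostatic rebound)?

1.5 km

Unloading: uplift u = e ρ_c/ρ_m = 1.77 km × 2880/3390 = 1.5 km.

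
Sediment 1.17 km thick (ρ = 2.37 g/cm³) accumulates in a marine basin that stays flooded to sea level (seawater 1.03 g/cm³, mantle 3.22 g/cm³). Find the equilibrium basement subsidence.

0.716 km

Submarine loading: the sediment displaces seawater, and the subsidence is in turn flooded, so s (ρ_m − ρ_w) = t (ρ_sed − ρ_w).
s = 1.17 km × (2.37 − 1.03) / (3.22 − 1.03) = 0.716 km.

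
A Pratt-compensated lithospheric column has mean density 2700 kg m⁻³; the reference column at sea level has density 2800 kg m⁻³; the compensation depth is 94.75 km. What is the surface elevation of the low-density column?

3.51 km

ρ_ref D = ρ (D + h) → h = D (ρ_ref − ρ)/ρ.
h = 94.75 km × (2800 − 2700)/2700 = 3.51 km.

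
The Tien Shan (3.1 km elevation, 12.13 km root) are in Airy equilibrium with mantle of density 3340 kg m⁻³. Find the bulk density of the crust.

2660 kg m⁻³

ρ_c h = (ρ_m − ρ_c) r → ρ_c (h + r) = ρ_m r → ρ_c = ρ_m r / (h + r).
ρ_c = 3340 × 12.13 km / (3.1 km + 12.13 km) = 2660 kg m⁻³.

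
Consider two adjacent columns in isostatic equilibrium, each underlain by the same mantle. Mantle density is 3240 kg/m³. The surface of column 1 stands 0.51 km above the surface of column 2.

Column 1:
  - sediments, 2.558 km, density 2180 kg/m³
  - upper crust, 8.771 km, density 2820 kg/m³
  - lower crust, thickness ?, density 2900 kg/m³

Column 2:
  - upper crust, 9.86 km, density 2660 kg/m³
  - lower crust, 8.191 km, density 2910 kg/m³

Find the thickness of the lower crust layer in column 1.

Take the compensation level at the base of the deeper column (depth z_c below the surface of column 1) and equate Σ ρ_i t_i down to z_c; mantle fills any gap and the z_c terms cancel.
Column 1: 2.558×2180 + 8.771×2820 + x×2900 + (z_c − 11.329 − x)×3240
Column 2: 0.51×0 + 9.86×2660 + 8.191×2910 + (z_c − 0.51 − 18.051)×3240
The z_c×3240 term appears on both sides and cancels. Collect the known terms of each column as K = Σ(ρt)_known − 3240 × (depth of known layers): K_1 = 30310.66 − 3240×11.329 = −6395.3; K_2 = 50063.41 − 3240×(0.51 + 18.051) = −10074.23.
Balance: K_1 − x×(3240 − 2900) = K_2, so x = (K_1 − K_2)/(3240 − 2900) = 3678.93/340 = 10.8 km.

10.8 km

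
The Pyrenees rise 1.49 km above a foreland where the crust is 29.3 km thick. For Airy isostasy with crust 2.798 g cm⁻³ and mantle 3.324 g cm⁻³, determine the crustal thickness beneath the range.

38.7 km

Root depth r = h ρ_c / (ρ_m − ρ_c) = 1.49 km × 2.798 / 0.526 = 7.926 km.
Total thickness = T + h + r = 29.3 km + 1.49 km + 7.926 km = 38.7 km.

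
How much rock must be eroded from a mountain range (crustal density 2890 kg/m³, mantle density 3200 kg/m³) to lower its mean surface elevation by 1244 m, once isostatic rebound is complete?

12800 m

Net drop Δ = e − u = e − e ρ_c/ρ_m = e (ρ_m − ρ_c)/ρ_m.
e = Δ ρ_m/(ρ_m − ρ_c) = 1244 m × 3200/310 = 12800 m.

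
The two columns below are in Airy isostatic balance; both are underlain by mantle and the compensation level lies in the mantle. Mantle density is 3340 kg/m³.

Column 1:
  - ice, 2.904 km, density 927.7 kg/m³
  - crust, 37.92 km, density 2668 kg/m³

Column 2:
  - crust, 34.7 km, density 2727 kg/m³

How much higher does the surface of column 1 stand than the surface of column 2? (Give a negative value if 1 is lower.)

3.36 km

For any compensation level in the mantle, the mantle terms cancel and isostasy reduces to e = (Σt_1 − Σt_2) − (Σ(ρt)_1 − Σ(ρt)_2) / ρ_m.
Σt_1 = 40.824 km; Σt_2 = 34.7 km; Σ(ρt)_1 = 103864.601; Σ(ρt)_2 = 94626.9 (in km·kg/m³).
e = (40.824 − 34.7) − (103864.601 − 94626.9) / 3340 = 3.36 km.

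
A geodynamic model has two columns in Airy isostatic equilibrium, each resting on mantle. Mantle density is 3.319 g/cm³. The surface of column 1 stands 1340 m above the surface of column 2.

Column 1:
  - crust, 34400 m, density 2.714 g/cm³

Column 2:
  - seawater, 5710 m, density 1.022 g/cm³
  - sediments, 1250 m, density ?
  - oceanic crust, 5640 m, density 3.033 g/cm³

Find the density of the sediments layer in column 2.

Take the compensation level at the base of the deeper column (depth z_c below the surface of column 1) and equate Σ ρ_i t_i down to z_c; mantle fills any gap and the z_c terms cancel.
Column 1: 34400×2.714 + (z_c − 34400)×3.319
Column 2: 1340×0 + 5710×1.022 + 1250×ρ + 5640×3.033 + (z_c − 1340 − 12600)×3.319
The z_c×3.319 term appears on both sides and cancels. Collect the known terms of each column as K = Σ(ρt)_known − 3.319 × (depth of known layers): K_1 = 93361.6 − 3.319×34400 = −20812; K_2 = 22941.74 − 3.319×(1340 + 12600) = −23325.12.
Balance: K_1 = K_2 + 1250×ρ, so ρ = (K_1 − K_2)/1250 = 2513.12/1250 = 2.01 g/cm³.

2.01 g/cm³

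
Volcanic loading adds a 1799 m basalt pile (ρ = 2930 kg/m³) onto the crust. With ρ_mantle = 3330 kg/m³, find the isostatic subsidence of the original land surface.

Subaerial loading: s = t ρ_load / ρ_m.
s = 1799 m × 2930/3330 = 1580 m.

1580 m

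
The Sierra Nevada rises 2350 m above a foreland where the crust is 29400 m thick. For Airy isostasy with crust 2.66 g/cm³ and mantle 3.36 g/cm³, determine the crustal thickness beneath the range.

Root depth r = h ρ_c / (ρ_m − ρ_c) = 2350 m × 2.66 / 0.7 = 8930 m.
Total thickness = T + h + r = 29400 m + 2350 m + 8930 m = 40700 m.

40700 m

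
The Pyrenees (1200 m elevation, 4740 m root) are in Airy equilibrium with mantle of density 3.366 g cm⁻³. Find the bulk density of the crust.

ρ_c h = (ρ_m − ρ_c) r → ρ_c (h + r) = ρ_m r → ρ_c = ρ_m r / (h + r).
ρ_c = 3.366 × 4740 m / (1200 m + 4740 m) = 2.69 g cm⁻³.

2.69 g cm⁻³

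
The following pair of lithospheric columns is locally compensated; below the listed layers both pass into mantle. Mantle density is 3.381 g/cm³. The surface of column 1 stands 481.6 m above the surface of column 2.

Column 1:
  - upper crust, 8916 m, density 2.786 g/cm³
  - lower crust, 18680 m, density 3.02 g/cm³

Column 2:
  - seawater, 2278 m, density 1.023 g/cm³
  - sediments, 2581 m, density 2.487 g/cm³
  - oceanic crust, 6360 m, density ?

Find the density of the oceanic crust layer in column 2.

2.95 g/cm³

Take the compensation level at the base of the deeper column (depth z_c below the surface of column 1) and equate Σ ρ_i t_i down to z_c; mantle fills any gap and the z_c terms cancel.
Column 1: 8916×2.786 + 18680×3.02 + (z_c − 27596)×3.381
Column 2: 481.6×0 + 2278×1.023 + 2581×2.487 + 6360×ρ + (z_c − 481.6 − 11219)×3.381
The z_c×3.381 term appears on both sides and cancels. Collect the known terms of each column as K = Σ(ρt)_known − 3.381 × (depth of known layers): K_1 = 81253.576 − 3.381×27596 = −12048.5; K_2 = 8749.341 − 3.381×(481.6 + 11219) = −30810.3876.
Balance: K_1 = K_2 + 6360×ρ, so ρ = (K_1 − K_2)/6360 = 18761.9/6360 = 2.95 g/cm³.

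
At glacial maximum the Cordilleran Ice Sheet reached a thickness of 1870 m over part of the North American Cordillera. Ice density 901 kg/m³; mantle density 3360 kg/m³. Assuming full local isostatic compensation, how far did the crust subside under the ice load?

501 m

Equating mass per unit area of the two columns: the ice load ρ_ice t is balanced by mantle displaced below, ρ_m s.
s = t ρ_ice / ρ_m = 1870 m × 901/3360 = 501 m.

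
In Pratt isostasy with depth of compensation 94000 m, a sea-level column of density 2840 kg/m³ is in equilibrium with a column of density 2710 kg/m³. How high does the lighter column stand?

4510 m

ρ_ref D = ρ (D + h) → h = D (ρ_ref − ρ)/ρ.
h = 94000 m × (2840 − 2710)/2710 = 4510 m.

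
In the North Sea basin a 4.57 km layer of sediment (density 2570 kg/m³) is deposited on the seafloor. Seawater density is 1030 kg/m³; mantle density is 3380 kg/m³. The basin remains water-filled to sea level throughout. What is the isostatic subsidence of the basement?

2.99 km

Submarine loading: the sediment displaces seawater, and the subsidence is in turn flooded, so s (ρ_m − ρ_w) = t (ρ_sed − ρ_w).
s = 4.57 km × (2570 − 1030) / (3380 − 1030) = 2.99 km.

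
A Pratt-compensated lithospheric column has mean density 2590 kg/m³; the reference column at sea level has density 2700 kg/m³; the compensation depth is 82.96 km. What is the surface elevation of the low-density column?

ρ_ref D = ρ (D + h) → h = D (ρ_ref − ρ)/ρ.
h = 82.96 km × (2700 − 2590)/2590 = 3.52 km.

3.52 km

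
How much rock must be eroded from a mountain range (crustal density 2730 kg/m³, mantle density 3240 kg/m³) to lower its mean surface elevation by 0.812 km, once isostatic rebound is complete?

Net drop Δ = e − u = e − e ρ_c/ρ_m = e (ρ_m − ρ_c)/ρ_m.
e = Δ ρ_m/(ρ_m − ρ_c) = 0.812 km × 3240/510 = 5.16 km.

5.16 km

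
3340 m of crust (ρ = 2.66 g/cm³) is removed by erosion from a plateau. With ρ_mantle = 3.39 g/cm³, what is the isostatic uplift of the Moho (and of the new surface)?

Unloading: uplift u = e ρ_c/ρ_m = 3340 m × 2.66/3.39 = 2620 m.

2620 m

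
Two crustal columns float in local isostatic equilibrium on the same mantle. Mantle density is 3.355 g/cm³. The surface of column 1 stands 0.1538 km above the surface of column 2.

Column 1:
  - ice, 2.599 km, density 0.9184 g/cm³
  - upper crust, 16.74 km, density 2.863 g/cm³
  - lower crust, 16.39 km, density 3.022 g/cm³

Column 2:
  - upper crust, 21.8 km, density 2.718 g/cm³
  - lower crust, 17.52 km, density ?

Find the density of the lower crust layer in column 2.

3.03 g/cm³

Take the compensation level at the base of the deeper column (depth z_c below the surface of column 1) and equate Σ ρ_i t_i down to z_c; mantle fills any gap and the z_c terms cancel.
Column 1: 2.599×0.9184 + 16.74×2.863 + 16.39×3.022 + (z_c − 35.729)×3.355
Column 2: 0.1538×0 + 21.8×2.718 + 17.52×ρ + (z_c − 0.1538 − 39.32)×3.355
The z_c×3.355 term appears on both sides and cancels. Collect the known terms of each column as K = Σ(ρt)_known − 3.355 × (depth of known layers): K_1 = 99.8441216 − 3.355×35.729 = −20.0266734; K_2 = 59.2524 − 3.355×(0.1538 + 39.32) = −73.182199.
Balance: K_1 = K_2 + 17.52×ρ, so ρ = (K_1 − K_2)/17.52 = 53.1555/17.52 = 3.03 g/cm³.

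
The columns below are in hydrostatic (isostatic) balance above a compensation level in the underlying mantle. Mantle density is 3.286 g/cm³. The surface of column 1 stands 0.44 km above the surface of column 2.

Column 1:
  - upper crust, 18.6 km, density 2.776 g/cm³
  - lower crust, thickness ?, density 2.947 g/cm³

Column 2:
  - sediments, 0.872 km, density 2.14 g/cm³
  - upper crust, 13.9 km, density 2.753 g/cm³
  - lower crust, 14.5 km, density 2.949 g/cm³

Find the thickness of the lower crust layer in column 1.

Take the compensation level at the base of the deeper column (depth z_c below the surface of column 1) and equate Σ ρ_i t_i down to z_c; mantle fills any gap and the z_c terms cancel.
Column 1: 18.6×2.776 + x×2.947 + (z_c − 18.6 − x)×3.286
Column 2: 0.44×0 + 0.872×2.14 + 13.9×2.753 + 14.5×2.949 + (z_c − 0.44 − 29.272)×3.286
The z_c×3.286 term appears on both sides and cancels. Collect the known terms of each column as K = Σ(ρt)_known − 3.286 × (depth of known layers): K_1 = 51.6336 − 3.286×18.6 = −9.486; K_2 = 82.89328 − 3.286×(0.44 + 29.272) = −14.740352.
Balance: K_1 − x×(3.286 − 2.947) = K_2, so x = (K_1 − K_2)/(3.286 − 2.947) = 5.25435/0.339 = 15.5 km.

15.5 km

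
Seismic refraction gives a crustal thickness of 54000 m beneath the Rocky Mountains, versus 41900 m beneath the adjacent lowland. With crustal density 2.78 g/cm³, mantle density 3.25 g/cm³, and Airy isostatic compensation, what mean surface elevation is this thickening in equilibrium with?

1750 m

Excess crust Δ = 54000 m − 41900 m = 12100 m, split between elevation h and root r with h + r = Δ.
Airy balance ρ_c h = (ρ_m − ρ_c) r gives r = h ρ_c/(ρ_m − ρ_c), so h (1 + ρ_c/(ρ_m − ρ_c)) = Δ, i.e. h = Δ (ρ_m − ρ_c)/ρ_m.
h = 12100 m × 0.47/3.25 = 1750 m.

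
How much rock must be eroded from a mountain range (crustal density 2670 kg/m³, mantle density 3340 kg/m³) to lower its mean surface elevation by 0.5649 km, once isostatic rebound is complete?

2.82 km

Net drop Δ = e − u = e − e ρ_c/ρ_m = e (ρ_m − ρ_c)/ρ_m.
e = Δ ρ_m/(ρ_m − ρ_c) = 0.5649 km × 3340/670 = 2.82 km.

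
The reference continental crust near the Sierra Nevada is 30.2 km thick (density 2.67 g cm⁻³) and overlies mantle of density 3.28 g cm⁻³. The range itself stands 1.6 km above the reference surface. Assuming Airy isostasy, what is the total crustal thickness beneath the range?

38.8 km

Root depth r = h ρ_c / (ρ_m − ρ_c) = 1.6 km × 2.67 / 0.61 = 7.003 km.
Total thickness = T + h + r = 30.2 km + 1.6 km + 7.003 km = 38.8 km.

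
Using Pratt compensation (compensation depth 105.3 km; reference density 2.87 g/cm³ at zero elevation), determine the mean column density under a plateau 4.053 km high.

Pratt balance: ρ_ref D = ρ (D + h).
ρ = ρ_ref D/(D + h) = 2.87 × 105.3 km/(105.3 km + 4.053 km) = 2.76 g/cm³.

2.76 g/cm³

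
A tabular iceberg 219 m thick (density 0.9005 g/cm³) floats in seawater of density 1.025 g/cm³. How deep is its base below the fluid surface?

Draft d = t ρ_obj/ρ_fluid = 219 m × 0.9005/1.025 = 192 m.

192 m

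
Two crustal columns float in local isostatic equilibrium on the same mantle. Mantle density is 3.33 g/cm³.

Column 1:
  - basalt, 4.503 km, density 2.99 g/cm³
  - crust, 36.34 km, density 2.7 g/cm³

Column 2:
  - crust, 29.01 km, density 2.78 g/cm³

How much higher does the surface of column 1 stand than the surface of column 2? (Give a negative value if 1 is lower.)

2.54 km

For any compensation level in the mantle, the mantle terms cancel and isostasy reduces to e = (Σt_1 − Σt_2) − (Σ(ρt)_1 − Σ(ρt)_2) / ρ_m.
Σt_1 = 40.843 km; Σt_2 = 29.01 km; Σ(ρt)_1 = 111.58197; Σ(ρt)_2 = 80.6478 (in km·g/cm³).
e = (40.843 − 29.01) − (111.58197 − 80.6478) / 3.33 = 2.54 km.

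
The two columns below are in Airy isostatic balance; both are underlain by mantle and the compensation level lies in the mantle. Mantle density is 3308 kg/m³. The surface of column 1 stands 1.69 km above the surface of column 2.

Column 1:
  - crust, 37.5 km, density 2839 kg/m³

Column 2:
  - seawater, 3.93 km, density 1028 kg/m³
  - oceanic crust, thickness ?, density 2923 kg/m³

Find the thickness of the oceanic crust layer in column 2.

Take the compensation level at the base of the deeper column (depth z_c below the surface of column 1) and equate Σ ρ_i t_i down to z_c; mantle fills any gap and the z_c terms cancel.
Column 1: 37.5×2839 + (z_c − 37.5)×3308
Column 2: 1.69×0 + 3.93×1028 + x×2923 + (z_c − 1.69 − 3.93 − x)×3308
The z_c×3308 term appears on both sides and cancels. Collect the known terms of each column as K = Σ(ρt)_known − 3308 × (depth of known layers): K_1 = 106462.5 − 3308×37.5 = −17587.5; K_2 = 4040.04 − 3308×(1.69 + 3.93) = −14550.92.
Balance: K_1 = K_2 − x×(3308 − 2923), so x = (K_2 − K_1)/(3308 − 2923) = 3036.58/385 = 7.89 km.

7.89 km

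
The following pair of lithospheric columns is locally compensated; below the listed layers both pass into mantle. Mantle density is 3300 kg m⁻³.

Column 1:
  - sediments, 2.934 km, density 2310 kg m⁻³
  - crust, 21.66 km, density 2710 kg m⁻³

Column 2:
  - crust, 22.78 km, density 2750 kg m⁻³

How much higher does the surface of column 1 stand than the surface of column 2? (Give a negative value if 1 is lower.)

For any compensation level in the mantle, the mantle terms cancel and isostasy reduces to e = (Σt_1 − Σt_2) − (Σ(ρt)_1 − Σ(ρt)_2) / ρ_m.
Σt_1 = 24.594 km; Σt_2 = 22.78 km; Σ(ρt)_1 = 65476.14; Σ(ρt)_2 = 62645 (in km·kg m⁻³).
e = (24.594 − 22.78) − (65476.14 − 62645) / 3300 = 0.956 km.

0.956 km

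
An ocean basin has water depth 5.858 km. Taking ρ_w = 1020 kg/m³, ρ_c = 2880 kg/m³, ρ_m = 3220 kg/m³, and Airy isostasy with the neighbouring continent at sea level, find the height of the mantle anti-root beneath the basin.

Balancing pressure at the compensation depth: replacing crust with seawater at the top is compensated by replacing crust with mantle at the base: d (ρ_c − ρ_w) = a (ρ_m − ρ_c).
a = d (ρ_c − ρ_w)/(ρ_m − ρ_c) = 5.858 km × 1860/340 = 32 km.

32 km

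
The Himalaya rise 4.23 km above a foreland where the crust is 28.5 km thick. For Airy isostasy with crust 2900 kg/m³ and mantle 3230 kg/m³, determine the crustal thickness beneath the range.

69.9 km

Root depth r = h ρ_c / (ρ_m − ρ_c) = 4.23 km × 2900 / 330 = 37.17 km.
Total thickness = T + h + r = 28.5 km + 4.23 km + 37.17 km = 69.9 km.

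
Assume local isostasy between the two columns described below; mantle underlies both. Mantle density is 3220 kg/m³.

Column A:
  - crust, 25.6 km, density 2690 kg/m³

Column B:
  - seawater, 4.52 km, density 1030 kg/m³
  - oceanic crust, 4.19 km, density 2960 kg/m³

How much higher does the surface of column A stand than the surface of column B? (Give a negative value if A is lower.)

0.801 km

For any compensation level in the mantle, the mantle terms cancel and isostasy reduces to e = (Σt_A − Σt_B) − (Σ(ρt)_A − Σ(ρt)_B) / ρ_m.
Σt_A = 25.6 km; Σt_B = 8.71 km; Σ(ρt)_A = 68864; Σ(ρt)_B = 17058 (in km·kg/m³).
e = (25.6 − 8.71) − (68864 − 17058) / 3220 = 0.801 km.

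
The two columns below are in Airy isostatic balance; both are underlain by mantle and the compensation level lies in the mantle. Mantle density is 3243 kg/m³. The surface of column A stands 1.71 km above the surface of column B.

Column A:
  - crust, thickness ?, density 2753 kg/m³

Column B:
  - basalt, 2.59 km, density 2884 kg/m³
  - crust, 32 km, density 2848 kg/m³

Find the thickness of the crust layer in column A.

39 km

Take the compensation level at the base of the deeper column (depth z_c below the surface of column A) and equate Σ ρ_i t_i down to z_c; mantle fills any gap and the z_c terms cancel.
Column A: x×2753 + (z_c − 0 − x)×3243
Column B: 1.71×0 + 2.59×2884 + 32×2848 + (z_c − 1.71 − 34.59)×3243
The z_c×3243 term appears on both sides and cancels. Collect the known terms of each column as K = Σ(ρt)_known − 3243 × (depth of known layers): K_A = 0 − 3243×0 = 0; K_B = 98605.56 − 3243×(1.71 + 34.59) = −19115.34.
Balance: K_A − x×(3243 − 2753) = K_B, so x = (K_A − K_B)/(3243 − 2753) = 19115.3/490 = 39 km.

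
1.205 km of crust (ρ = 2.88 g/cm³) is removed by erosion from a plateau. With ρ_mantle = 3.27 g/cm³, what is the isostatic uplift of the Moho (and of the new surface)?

1.06 km

Unloading: uplift u = e ρ_c/ρ_m = 1.205 km × 2.88/3.27 = 1.06 km.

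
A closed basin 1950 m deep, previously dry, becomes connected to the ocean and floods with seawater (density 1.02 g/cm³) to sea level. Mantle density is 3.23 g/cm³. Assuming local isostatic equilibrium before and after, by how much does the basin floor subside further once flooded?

900 m

After flooding the water column is d + s deep. Its weight must equal the weight of mantle displaced by the extra subsidence s: (d + s) ρ_w = s ρ_m.
s = d ρ_w / (ρ_m − ρ_w) = 1950 m × 1.02/(3.23 − 1.02) = 900 m.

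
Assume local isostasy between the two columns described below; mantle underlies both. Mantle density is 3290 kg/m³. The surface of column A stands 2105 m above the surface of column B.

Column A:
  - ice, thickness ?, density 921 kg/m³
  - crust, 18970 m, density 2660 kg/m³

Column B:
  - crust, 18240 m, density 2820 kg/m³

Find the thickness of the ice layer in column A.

1500 m

Take the compensation level at the base of the deeper column (depth z_c below the surface of column A) and equate Σ ρ_i t_i down to z_c; mantle fills any gap and the z_c terms cancel.
Column A: x×921 + 18970×2660 + (z_c − 18970 − x)×3290
Column B: 2105×0 + 18240×2820 + (z_c − 2105 − 18240)×3290
The z_c×3290 term appears on both sides and cancels. Collect the known terms of each column as K = Σ(ρt)_known − 3290 × (depth of known layers): K_A = 50460200 − 3290×18970 = −11951100; K_B = 51436800 − 3290×(2105 + 18240) = −15498250.
Balance: K_A − x×(3290 − 921) = K_B, so x = (K_A − K_B)/(3290 − 921) = 3547150/2369 = 1500 m.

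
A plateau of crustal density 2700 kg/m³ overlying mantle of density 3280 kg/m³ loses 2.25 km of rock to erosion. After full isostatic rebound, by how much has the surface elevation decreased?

Rebound u = e ρ_c/ρ_m = 2.25 km × 2700/3280 = 1.852 km.
Net surface drop = e − u = 2.25 km − 1.852 km = e (ρ_m − ρ_c)/ρ_m = 0.398 km.

0.398 km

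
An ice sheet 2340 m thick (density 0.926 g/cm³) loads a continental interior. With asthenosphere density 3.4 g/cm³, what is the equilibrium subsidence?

In Airy isostatic equilibrium: the ice load ρ_ice t is balanced by mantle displaced below, ρ_m s.
s = t ρ_ice / ρ_m = 2340 m × 0.926/3.4 = 637 m.

637 m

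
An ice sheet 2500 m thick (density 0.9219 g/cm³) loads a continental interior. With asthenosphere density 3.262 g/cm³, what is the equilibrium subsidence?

Isostatic balance requires: the ice load ρ_ice t is balanced by mantle displaced below, ρ_m s.
s = t ρ_ice / ρ_m = 2500 m × 0.9219/3.262 = 707 m.

707 m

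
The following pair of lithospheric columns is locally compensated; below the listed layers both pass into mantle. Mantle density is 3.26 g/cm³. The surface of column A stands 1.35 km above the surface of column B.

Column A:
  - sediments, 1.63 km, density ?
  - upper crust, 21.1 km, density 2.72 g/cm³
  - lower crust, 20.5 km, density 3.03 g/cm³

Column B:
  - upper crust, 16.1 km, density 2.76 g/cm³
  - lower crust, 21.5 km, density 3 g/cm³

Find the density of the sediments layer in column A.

Take the compensation level at the base of the deeper column (depth z_c below the surface of column A) and equate Σ ρ_i t_i down to z_c; mantle fills any gap and the z_c terms cancel.
Column A: 1.63×ρ + 21.1×2.72 + 20.5×3.03 + (z_c − 43.23)×3.26
Column B: 1.35×0 + 16.1×2.76 + 21.5×3 + (z_c − 1.35 − 37.6)×3.26
The z_c×3.26 term appears on both sides and cancels. Collect the known terms of each column as K = Σ(ρt)_known − 3.26 × (depth of known layers): K_A = 119.507 − 3.26×43.23 = −21.4228; K_B = 108.936 − 3.26×(1.35 + 37.6) = −18.041.
Balance: K_A + 1.63×ρ = K_B, so ρ = (K_B − K_A)/1.63 = 3.3818/1.63 = 2.07 g/cm³.

2.07 g/cm³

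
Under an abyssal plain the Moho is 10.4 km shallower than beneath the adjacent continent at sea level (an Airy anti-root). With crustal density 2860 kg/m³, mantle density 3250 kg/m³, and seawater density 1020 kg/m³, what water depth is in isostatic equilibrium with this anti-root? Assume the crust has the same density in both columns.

2.2 km

Replacing a thickness d of crust by seawater at the top must be balanced by replacing crust with mantle at the base: d (ρ_c − ρ_w) = a (ρ_m − ρ_c).
d = a (ρ_m − ρ_c)/(ρ_c − ρ_w) = 10.4 km × 390/1840 = 2.2 km.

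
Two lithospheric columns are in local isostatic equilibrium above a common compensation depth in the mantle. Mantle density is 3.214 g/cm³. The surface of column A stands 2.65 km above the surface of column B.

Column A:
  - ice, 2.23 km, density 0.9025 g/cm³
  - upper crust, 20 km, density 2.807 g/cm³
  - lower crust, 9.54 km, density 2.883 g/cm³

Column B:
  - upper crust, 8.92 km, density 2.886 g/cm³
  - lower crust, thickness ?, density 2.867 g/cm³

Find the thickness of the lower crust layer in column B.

14.4 km

Take the compensation level at the base of the deeper column (depth z_c below the surface of column A) and equate Σ ρ_i t_i down to z_c; mantle fills any gap and the z_c terms cancel.
Column A: 2.23×0.9025 + 20×2.807 + 9.54×2.883 + (z_c − 31.77)×3.214
Column B: 2.65×0 + 8.92×2.886 + x×2.867 + (z_c − 2.65 − 8.92 − x)×3.214
The z_c×3.214 term appears on both sides and cancels. Collect the known terms of each column as K = Σ(ρt)_known − 3.214 × (depth of known layers): K_A = 85.656395 − 3.214×31.77 = −16.452385; K_B = 25.74312 − 3.214×(2.65 + 8.92) = −11.44286.
Balance: K_A = K_B − x×(3.214 − 2.867), so x = (K_B − K_A)/(3.214 − 2.867) = 5.00953/0.347 = 14.4 km.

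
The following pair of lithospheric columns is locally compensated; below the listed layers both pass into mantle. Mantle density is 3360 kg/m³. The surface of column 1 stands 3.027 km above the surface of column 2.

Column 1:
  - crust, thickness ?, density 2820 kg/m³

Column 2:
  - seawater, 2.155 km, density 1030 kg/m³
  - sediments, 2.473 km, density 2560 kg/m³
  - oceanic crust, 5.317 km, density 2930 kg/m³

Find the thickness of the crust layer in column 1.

Take the compensation level at the base of the deeper column (depth z_c below the surface of column 1) and equate Σ ρ_i t_i down to z_c; mantle fills any gap and the z_c terms cancel.
Column 1: x×2820 + (z_c − 0 − x)×3360
Column 2: 3.027×0 + 2.155×1030 + 2.473×2560 + 5.317×2930 + (z_c − 3.027 − 9.945)×3360
The z_c×3360 term appears on both sides and cancels. Collect the known terms of each column as K = Σ(ρt)_known − 3360 × (depth of known layers): K_1 = 0 − 3360×0 = 0; K_2 = 24129.34 − 3360×(3.027 + 9.945) = −19456.58.
Balance: K_1 − x×(3360 − 2820) = K_2, so x = (K_1 − K_2)/(3360 − 2820) = 19456.6/540 = 36 km.

36 km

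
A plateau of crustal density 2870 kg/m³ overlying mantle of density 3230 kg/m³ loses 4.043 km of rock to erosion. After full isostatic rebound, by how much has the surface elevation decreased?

Rebound u = e ρ_c/ρ_m = 4.043 km × 2870/3230 = 3.592 km.
Net surface drop = e − u = 4.043 km − 3.592 km = e (ρ_m − ρ_c)/ρ_m = 0.451 km.

0.451 km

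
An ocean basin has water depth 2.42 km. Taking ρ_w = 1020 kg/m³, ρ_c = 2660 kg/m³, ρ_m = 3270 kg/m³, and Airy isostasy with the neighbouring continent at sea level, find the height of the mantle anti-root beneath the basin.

6.51 km

For local isostatic compensation: replacing crust with seawater at the top is compensated by replacing crust with mantle at the base: d (ρ_c − ρ_w) = a (ρ_m − ρ_c).
a = d (ρ_c − ρ_w)/(ρ_m − ρ_c) = 2.42 km × 1640/610 = 6.51 km.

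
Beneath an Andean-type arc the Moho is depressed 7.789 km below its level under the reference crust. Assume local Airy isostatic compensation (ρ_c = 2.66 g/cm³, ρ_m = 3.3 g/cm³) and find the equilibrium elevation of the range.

Isostatic balance requires: ρ_c h = (ρ_m − ρ_c) r.
h = r (ρ_m − ρ_c) / ρ_c = 7.789 km × (3.3 − 2.66) / 2.66 = 1.87 km.

1.87 km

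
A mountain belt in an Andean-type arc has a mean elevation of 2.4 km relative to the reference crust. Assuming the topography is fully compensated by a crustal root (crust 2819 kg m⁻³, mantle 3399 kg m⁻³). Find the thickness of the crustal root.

11.7 km

In Airy isostatic equilibrium: the weight of the topography is balanced by the buoyancy of the root, ρ_c h = (ρ_m − ρ_c) r.
r = h · ρ_c / (ρ_m − ρ_c) = 2.4 km × 2819 / (3399 − 2819) = 11.7 km.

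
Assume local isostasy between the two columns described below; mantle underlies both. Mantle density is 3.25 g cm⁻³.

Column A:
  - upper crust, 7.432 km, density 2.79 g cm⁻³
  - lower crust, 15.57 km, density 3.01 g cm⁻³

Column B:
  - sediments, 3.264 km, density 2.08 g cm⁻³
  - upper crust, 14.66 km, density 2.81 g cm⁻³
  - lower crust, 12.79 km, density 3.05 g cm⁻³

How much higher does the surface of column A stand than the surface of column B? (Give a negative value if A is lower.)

For any compensation level in the mantle, the mantle terms cancel and isostasy reduces to e = (Σt_A − Σt_B) − (Σ(ρt)_A − Σ(ρt)_B) / ρ_m.
Σt_A = 23.002 km; Σt_B = 30.714 km; Σ(ρt)_A = 67.60098; Σ(ρt)_B = 86.99322 (in km·g cm⁻³).
e = (23.002 − 30.714) − (67.60098 − 86.99322) / 3.25 = −1.75 km.

−1.75 km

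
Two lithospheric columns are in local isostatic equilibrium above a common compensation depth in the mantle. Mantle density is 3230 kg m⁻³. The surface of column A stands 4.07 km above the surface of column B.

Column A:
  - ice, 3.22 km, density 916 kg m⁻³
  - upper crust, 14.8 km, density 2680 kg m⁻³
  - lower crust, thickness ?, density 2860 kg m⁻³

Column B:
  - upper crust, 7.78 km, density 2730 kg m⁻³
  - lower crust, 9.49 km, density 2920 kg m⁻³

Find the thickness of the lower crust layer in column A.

11.9 km

Take the compensation level at the base of the deeper column (depth z_c below the surface of column A) and equate Σ ρ_i t_i down to z_c; mantle fills any gap and the z_c terms cancel.
Column A: 3.22×916 + 14.8×2680 + x×2860 + (z_c − 18.02 − x)×3230
Column B: 4.07×0 + 7.78×2730 + 9.49×2920 + (z_c − 4.07 − 17.27)×3230
The z_c×3230 term appears on both sides and cancels. Collect the known terms of each column as K = Σ(ρt)_known − 3230 × (depth of known layers): K_A = 42613.52 − 3230×18.02 = −15591.08; K_B = 48950.2 − 3230×(4.07 + 17.27) = −19978.
Balance: K_A − x×(3230 − 2860) = K_B, so x = (K_A − K_B)/(3230 − 2860) = 4386.92/370 = 11.9 km.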